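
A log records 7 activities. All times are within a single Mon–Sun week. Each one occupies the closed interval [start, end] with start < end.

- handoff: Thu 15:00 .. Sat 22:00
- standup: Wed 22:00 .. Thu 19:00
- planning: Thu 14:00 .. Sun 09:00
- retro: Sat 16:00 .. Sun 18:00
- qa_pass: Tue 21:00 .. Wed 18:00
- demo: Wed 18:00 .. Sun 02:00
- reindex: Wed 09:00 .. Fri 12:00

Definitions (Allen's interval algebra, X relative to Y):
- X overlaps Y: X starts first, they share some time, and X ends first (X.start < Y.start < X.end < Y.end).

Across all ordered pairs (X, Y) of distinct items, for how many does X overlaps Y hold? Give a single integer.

10

Checking all 42 ordered pairs for relation 'overlaps'; matching pairs in alphabetical order:
(demo, planning): demo overlaps planning ✓
(demo, retro): demo overlaps retro ✓
(handoff, retro): handoff overlaps retro ✓
(planning, retro): planning overlaps retro ✓
(qa_pass, reindex): qa_pass overlaps reindex ✓
(reindex, demo): reindex overlaps demo ✓
(reindex, handoff): reindex overlaps handoff ✓
(reindex, planning): reindex overlaps planning ✓
(standup, handoff): standup overlaps handoff ✓
(standup, planning): standup overlaps planning ✓
Count: 10.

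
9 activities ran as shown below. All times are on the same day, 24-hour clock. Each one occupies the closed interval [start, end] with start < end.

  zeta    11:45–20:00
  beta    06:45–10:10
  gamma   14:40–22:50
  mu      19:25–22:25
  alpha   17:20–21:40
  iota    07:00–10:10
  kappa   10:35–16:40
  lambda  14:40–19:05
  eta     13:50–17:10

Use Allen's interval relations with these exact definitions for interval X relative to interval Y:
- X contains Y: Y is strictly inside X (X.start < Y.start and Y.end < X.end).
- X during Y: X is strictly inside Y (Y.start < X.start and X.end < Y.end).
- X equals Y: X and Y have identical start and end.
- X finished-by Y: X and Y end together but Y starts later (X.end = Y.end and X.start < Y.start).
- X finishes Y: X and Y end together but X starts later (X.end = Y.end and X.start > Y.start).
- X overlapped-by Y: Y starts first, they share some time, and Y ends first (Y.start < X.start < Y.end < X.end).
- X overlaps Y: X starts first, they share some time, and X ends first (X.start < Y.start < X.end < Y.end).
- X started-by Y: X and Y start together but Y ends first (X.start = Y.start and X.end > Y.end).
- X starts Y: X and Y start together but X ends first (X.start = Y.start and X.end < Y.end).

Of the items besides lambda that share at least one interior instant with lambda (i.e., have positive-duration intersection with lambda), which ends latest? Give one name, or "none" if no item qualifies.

Target lambda = [14:40, 19:05].
alpha [17:20, 21:40] → overlapped-by → candidate.
beta [06:45, 10:10] → before → excluded.
eta [13:50, 17:10] → overlaps → candidate.
gamma [14:40, 22:50] → started-by → candidate.
iota [07:00, 10:10] → before → excluded.
kappa [10:35, 16:40] → overlaps → candidate.
mu [19:25, 22:25] → after → excluded.
zeta [11:45, 20:00] → contains → candidate.
Among candidates, latest end is 22:50 → gamma.

gamma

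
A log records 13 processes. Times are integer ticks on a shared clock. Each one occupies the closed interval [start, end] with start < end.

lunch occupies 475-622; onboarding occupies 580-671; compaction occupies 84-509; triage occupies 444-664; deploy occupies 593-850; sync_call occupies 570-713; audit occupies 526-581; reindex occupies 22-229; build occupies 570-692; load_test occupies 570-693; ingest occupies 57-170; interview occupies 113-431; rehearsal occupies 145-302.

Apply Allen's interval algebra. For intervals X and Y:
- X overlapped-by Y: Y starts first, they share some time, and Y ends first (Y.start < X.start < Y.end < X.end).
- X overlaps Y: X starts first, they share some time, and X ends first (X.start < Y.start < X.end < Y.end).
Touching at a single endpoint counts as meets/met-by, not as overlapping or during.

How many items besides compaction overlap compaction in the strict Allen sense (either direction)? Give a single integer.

Target compaction = [84, 509].
audit [526, 581] → after → no.
build [570, 692] → after → no.
deploy [593, 850] → after → no.
ingest [57, 170] → overlaps → counts.
interview [113, 431] → during → no.
load_test [570, 693] → after → no.
lunch [475, 622] → overlapped-by → counts.
onboarding [580, 671] → after → no.
rehearsal [145, 302] → during → no.
reindex [22, 229] → overlaps → counts.
sync_call [570, 713] → after → no.
triage [444, 664] → overlapped-by → counts.
Total: 4.

4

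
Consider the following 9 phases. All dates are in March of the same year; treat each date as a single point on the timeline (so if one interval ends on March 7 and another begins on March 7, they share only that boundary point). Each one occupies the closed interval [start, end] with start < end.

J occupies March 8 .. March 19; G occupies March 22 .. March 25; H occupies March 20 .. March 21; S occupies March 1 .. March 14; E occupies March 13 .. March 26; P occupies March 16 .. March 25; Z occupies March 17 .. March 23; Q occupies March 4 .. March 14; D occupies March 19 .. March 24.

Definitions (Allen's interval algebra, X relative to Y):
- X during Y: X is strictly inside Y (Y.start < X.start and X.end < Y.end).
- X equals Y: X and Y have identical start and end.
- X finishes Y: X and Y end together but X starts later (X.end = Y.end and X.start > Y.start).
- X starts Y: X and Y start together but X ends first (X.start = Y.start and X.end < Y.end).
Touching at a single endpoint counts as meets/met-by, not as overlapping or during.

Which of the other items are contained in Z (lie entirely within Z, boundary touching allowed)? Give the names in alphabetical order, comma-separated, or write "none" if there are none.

H

Target Z = [March 17, March 23].
D [March 19, March 24] → overlapped-by → no.
E [March 13, March 26] → contains → no.
G [March 22, March 25] → overlapped-by → no.
H [March 20, March 21] → during → yes.
J [March 8, March 19] → overlaps → no.
P [March 16, March 25] → contains → no.
Q [March 4, March 14] → before → no.
S [March 1, March 14] → before → no.
Result: H.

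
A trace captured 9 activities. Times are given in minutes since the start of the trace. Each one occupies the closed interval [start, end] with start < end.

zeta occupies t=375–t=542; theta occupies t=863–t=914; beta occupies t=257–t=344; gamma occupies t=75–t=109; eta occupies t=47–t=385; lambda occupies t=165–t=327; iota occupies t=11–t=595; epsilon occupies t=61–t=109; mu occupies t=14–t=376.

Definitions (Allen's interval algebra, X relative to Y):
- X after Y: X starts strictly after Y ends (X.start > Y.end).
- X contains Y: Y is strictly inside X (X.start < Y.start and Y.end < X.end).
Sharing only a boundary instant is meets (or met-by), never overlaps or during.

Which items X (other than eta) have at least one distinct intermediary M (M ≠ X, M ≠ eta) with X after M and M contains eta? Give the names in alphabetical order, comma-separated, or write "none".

Target eta = [t=47, t=385].
Intermediaries M with M contains eta: iota.
Via iota — items with X after iota: theta.
Union: theta.

theta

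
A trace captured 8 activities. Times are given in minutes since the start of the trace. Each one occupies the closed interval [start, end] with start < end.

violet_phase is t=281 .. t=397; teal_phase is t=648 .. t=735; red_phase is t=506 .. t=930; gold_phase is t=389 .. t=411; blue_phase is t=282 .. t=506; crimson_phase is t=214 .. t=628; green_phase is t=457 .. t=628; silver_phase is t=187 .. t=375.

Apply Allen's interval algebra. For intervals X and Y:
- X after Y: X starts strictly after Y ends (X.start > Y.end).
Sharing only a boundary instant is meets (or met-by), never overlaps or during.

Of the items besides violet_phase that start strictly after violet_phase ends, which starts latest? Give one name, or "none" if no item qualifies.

Target violet_phase = [t=281, t=397].
blue_phase [t=282, t=506] → overlapped-by → excluded.
crimson_phase [t=214, t=628] → contains → excluded.
gold_phase [t=389, t=411] → overlapped-by → excluded.
green_phase [t=457, t=628] → after → candidate.
red_phase [t=506, t=930] → after → candidate.
silver_phase [t=187, t=375] → overlaps → excluded.
teal_phase [t=648, t=735] → after → candidate.
Among candidates, latest start is t=648 → teal_phase.

teal_phase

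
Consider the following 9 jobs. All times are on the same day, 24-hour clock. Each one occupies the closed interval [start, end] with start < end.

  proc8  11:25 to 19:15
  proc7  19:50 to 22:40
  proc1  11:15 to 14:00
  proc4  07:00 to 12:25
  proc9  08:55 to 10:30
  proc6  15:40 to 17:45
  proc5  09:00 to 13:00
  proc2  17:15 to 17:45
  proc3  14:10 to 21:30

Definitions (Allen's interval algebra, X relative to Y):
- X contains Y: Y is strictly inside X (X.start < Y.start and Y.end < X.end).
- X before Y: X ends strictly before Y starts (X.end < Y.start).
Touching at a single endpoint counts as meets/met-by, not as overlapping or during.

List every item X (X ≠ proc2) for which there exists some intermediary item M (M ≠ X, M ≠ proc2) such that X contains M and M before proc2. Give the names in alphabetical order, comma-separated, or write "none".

Target proc2 = [17:15, 17:45].
Intermediaries M with M before proc2: proc1, proc4, proc5, proc9.
Via proc1 — items with X contains proc1: none.
Via proc4 — items with X contains proc4: none.
Via proc5 — items with X contains proc5: none.
Via proc9 — items with X contains proc9: proc4.
Union: proc4.

proc4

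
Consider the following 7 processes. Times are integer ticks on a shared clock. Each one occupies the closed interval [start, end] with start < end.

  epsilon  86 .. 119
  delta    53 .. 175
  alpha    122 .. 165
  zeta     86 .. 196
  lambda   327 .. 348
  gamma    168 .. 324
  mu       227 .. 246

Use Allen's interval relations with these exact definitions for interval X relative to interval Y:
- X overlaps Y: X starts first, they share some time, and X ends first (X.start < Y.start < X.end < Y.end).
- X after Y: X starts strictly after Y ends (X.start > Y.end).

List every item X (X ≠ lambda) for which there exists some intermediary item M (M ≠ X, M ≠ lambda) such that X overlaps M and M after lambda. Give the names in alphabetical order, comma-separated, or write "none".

Target lambda = [327, 348].
Intermediaries M with M after lambda: none.
Union: none.

none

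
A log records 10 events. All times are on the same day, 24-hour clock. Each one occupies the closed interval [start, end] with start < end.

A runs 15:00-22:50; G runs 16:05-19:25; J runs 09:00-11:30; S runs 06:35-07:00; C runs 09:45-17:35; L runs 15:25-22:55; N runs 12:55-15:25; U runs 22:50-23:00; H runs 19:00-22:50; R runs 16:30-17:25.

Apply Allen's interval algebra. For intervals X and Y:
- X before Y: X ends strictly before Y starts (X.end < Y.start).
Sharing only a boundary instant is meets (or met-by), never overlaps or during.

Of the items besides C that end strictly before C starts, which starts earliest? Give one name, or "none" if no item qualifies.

Target C = [09:45, 17:35].
A [15:00, 22:50] → overlapped-by → excluded.
G [16:05, 19:25] → overlapped-by → excluded.
H [19:00, 22:50] → after → excluded.
J [09:00, 11:30] → overlaps → excluded.
L [15:25, 22:55] → overlapped-by → excluded.
N [12:55, 15:25] → during → excluded.
R [16:30, 17:25] → during → excluded.
S [06:35, 07:00] → before → candidate.
U [22:50, 23:00] → after → excluded.
Among candidates, earliest start is 06:35 → S.

S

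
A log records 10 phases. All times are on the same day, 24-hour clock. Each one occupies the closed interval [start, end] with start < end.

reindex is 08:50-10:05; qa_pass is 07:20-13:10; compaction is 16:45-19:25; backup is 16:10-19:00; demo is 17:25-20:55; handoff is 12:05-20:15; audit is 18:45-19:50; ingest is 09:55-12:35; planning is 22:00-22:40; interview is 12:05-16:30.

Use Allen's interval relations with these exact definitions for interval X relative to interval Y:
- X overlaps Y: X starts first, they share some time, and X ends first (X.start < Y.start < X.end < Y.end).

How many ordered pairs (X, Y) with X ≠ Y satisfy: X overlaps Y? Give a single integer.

12

Checking all 90 ordered pairs for relation 'overlaps'; matching pairs in alphabetical order:
(backup, audit): backup overlaps audit ✓
(backup, compaction): backup overlaps compaction ✓
(backup, demo): backup overlaps demo ✓
(compaction, audit): compaction overlaps audit ✓
(compaction, demo): compaction overlaps demo ✓
(handoff, demo): handoff overlaps demo ✓
(ingest, handoff): ingest overlaps handoff ✓
(ingest, interview): ingest overlaps interview ✓
(interview, backup): interview overlaps backup ✓
(qa_pass, handoff): qa_pass overlaps handoff ✓
(qa_pass, interview): qa_pass overlaps interview ✓
(reindex, ingest): reindex overlaps ingest ✓
Count: 12.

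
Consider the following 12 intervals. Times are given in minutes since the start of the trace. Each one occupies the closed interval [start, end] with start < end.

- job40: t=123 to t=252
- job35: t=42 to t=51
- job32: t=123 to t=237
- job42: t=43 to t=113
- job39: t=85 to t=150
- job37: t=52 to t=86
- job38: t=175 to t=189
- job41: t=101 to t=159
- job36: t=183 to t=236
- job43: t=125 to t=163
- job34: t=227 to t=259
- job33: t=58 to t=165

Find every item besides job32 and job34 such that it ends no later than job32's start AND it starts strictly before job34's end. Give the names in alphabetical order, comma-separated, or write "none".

Conditions: its end is no later than job32's start (X.end <= t=123) AND its start is strictly before job34's end (X.start < t=259).
job33: end t=165 <= t=123? ✗; start t=58 < t=259? ✓ → no.
job35: end t=51 <= t=123? ✓; start t=42 < t=259? ✓ → yes.
job36: end t=236 <= t=123? ✗; start t=183 < t=259? ✓ → no.
job37: end t=86 <= t=123? ✓; start t=52 < t=259? ✓ → yes.
job38: end t=189 <= t=123? ✗; start t=175 < t=259? ✓ → no.
job39: end t=150 <= t=123? ✗; start t=85 < t=259? ✓ → no.
job40: end t=252 <= t=123? ✗; start t=123 < t=259? ✓ → no.
job41: end t=159 <= t=123? ✗; start t=101 < t=259? ✓ → no.
job42: end t=113 <= t=123? ✓; start t=43 < t=259? ✓ → yes.
job43: end t=163 <= t=123? ✗; start t=125 < t=259? ✓ → no.
Result: job35, job37, job42.

job35, job37, job42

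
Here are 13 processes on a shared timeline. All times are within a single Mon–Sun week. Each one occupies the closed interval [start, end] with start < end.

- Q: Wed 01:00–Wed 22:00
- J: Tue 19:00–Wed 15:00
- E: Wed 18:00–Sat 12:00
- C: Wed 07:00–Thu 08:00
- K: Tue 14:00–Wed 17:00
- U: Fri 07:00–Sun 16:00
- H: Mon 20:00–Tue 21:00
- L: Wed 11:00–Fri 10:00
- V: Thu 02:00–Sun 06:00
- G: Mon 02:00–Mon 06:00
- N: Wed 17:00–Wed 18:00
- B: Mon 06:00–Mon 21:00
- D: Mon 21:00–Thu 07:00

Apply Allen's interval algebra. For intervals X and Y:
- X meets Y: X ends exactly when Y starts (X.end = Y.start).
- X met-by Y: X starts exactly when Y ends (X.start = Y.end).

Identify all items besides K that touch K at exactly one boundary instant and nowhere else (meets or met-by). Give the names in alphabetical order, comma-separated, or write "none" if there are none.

N

Target K = [Tue 14:00, Wed 17:00].
B [Mon 06:00, Mon 21:00] → before → no.
C [Wed 07:00, Thu 08:00] → overlapped-by → no.
D [Mon 21:00, Thu 07:00] → contains → no.
E [Wed 18:00, Sat 12:00] → after → no.
G [Mon 02:00, Mon 06:00] → before → no.
H [Mon 20:00, Tue 21:00] → overlaps → no.
J [Tue 19:00, Wed 15:00] → during → no.
L [Wed 11:00, Fri 10:00] → overlapped-by → no.
N [Wed 17:00, Wed 18:00] → met-by → yes.
Q [Wed 01:00, Wed 22:00] → overlapped-by → no.
U [Fri 07:00, Sun 16:00] → after → no.
V [Thu 02:00, Sun 06:00] → after → no.
Result: N.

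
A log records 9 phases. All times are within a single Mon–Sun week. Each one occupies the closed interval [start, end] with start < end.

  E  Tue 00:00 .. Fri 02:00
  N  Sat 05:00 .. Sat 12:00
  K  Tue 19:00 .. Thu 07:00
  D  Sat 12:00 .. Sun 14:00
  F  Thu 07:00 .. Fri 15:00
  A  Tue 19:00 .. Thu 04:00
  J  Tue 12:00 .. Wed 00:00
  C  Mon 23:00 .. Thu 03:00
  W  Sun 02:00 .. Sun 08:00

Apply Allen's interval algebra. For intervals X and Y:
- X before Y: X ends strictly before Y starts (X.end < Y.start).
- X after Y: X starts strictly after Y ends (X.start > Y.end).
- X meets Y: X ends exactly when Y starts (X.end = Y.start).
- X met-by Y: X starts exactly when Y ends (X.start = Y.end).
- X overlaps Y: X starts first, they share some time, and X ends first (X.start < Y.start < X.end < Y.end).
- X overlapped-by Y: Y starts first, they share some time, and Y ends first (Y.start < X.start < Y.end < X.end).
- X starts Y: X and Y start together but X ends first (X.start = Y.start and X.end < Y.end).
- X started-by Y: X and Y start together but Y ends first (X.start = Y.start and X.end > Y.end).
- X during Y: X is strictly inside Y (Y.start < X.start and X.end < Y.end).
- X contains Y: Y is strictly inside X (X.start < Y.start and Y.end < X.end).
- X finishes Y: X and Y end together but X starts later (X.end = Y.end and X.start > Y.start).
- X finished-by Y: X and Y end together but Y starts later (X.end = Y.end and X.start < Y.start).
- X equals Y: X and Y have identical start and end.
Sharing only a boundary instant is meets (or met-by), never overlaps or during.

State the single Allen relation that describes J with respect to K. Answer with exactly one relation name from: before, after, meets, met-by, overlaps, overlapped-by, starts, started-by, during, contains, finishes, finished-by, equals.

J = [Tue 12:00, Wed 00:00]; K = [Tue 19:00, Thu 07:00].
Compare endpoints: J.start < K.start, J.start < K.end, J.end > K.start, J.end < K.end.
That pattern is 'overlaps'.

overlaps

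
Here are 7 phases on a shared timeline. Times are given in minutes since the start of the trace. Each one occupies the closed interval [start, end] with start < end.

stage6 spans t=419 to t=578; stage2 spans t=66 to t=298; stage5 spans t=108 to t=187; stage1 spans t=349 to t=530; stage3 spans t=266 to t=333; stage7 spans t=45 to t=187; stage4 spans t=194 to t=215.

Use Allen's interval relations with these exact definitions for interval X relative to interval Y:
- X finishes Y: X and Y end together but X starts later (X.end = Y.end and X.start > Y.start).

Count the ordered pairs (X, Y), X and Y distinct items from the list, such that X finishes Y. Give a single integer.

Checking all 42 ordered pairs for relation 'finishes'; matching pairs in alphabetical order:
(stage5, stage7): stage5 finishes stage7 ✓
Count: 1.

1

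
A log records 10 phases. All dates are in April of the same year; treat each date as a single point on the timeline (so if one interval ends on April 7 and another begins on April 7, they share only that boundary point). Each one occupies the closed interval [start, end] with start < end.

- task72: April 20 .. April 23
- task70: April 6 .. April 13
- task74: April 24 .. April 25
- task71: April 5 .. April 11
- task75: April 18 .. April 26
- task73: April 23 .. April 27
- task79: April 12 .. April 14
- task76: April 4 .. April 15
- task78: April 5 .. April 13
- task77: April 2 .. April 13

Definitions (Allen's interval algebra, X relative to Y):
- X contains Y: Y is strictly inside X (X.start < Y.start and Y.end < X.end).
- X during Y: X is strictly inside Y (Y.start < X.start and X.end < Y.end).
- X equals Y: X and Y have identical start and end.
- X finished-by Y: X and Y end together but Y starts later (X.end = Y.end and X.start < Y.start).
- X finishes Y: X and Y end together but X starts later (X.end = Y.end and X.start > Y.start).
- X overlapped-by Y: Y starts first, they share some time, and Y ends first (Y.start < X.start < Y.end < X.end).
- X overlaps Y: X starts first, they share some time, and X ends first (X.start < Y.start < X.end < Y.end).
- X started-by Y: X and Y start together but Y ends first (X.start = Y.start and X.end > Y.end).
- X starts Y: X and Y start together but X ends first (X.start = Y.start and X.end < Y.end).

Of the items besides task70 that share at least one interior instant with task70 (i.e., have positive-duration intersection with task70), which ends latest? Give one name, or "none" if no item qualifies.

task76

Target task70 = [April 6, April 13].
task71 [April 5, April 11] → overlaps → candidate.
task72 [April 20, April 23] → after → excluded.
task73 [April 23, April 27] → after → excluded.
task74 [April 24, April 25] → after → excluded.
task75 [April 18, April 26] → after → excluded.
task76 [April 4, April 15] → contains → candidate.
task77 [April 2, April 13] → finished-by → candidate.
task78 [April 5, April 13] → finished-by → candidate.
task79 [April 12, April 14] → overlapped-by → candidate.
Among candidates, latest end is April 15 → task76.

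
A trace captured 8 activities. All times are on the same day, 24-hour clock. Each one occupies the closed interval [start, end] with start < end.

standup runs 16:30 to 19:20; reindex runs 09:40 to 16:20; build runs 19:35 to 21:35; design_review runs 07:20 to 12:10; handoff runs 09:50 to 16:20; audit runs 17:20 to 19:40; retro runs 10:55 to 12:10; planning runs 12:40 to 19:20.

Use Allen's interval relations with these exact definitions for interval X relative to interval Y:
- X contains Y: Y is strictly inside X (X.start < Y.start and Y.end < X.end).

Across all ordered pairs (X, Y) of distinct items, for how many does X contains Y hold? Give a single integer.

2

Checking all 56 ordered pairs for relation 'contains'; matching pairs in alphabetical order:
(handoff, retro): handoff contains retro ✓
(reindex, retro): reindex contains retro ✓
Count: 2.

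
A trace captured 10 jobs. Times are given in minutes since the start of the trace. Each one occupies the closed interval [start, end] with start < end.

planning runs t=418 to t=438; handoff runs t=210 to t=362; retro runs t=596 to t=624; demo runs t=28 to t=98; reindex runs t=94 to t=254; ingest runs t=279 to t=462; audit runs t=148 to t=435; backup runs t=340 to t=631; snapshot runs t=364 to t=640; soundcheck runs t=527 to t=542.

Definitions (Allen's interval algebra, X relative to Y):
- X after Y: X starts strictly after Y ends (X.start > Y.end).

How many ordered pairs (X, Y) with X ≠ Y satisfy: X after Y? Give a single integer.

25

Checking all 90 ordered pairs for relation 'after'; matching pairs in alphabetical order:
(audit, demo): audit after demo ✓
(backup, demo): backup after demo ✓
(backup, reindex): backup after reindex ✓
(handoff, demo): handoff after demo ✓
(ingest, demo): ingest after demo ✓
(ingest, reindex): ingest after reindex ✓
(planning, demo): planning after demo ✓
(planning, handoff): planning after handoff ✓
(planning, reindex): planning after reindex ✓
(retro, audit): retro after audit ✓
(retro, demo): retro after demo ✓
(retro, handoff): retro after handoff ✓
(retro, ingest): retro after ingest ✓
(retro, planning): retro after planning ✓
(retro, reindex): retro after reindex ✓
(retro, soundcheck): retro after soundcheck ✓
(snapshot, demo): snapshot after demo ✓
(snapshot, handoff): snapshot after handoff ✓
(snapshot, reindex): snapshot after reindex ✓
(soundcheck, audit): soundcheck after audit ✓
(soundcheck, demo): soundcheck after demo ✓
(soundcheck, handoff): soundcheck after handoff ✓
(soundcheck, ingest): soundcheck after ingest ✓
(soundcheck, planning): soundcheck after planning ✓
... plus 1 further pairs not listed.
Count: 25.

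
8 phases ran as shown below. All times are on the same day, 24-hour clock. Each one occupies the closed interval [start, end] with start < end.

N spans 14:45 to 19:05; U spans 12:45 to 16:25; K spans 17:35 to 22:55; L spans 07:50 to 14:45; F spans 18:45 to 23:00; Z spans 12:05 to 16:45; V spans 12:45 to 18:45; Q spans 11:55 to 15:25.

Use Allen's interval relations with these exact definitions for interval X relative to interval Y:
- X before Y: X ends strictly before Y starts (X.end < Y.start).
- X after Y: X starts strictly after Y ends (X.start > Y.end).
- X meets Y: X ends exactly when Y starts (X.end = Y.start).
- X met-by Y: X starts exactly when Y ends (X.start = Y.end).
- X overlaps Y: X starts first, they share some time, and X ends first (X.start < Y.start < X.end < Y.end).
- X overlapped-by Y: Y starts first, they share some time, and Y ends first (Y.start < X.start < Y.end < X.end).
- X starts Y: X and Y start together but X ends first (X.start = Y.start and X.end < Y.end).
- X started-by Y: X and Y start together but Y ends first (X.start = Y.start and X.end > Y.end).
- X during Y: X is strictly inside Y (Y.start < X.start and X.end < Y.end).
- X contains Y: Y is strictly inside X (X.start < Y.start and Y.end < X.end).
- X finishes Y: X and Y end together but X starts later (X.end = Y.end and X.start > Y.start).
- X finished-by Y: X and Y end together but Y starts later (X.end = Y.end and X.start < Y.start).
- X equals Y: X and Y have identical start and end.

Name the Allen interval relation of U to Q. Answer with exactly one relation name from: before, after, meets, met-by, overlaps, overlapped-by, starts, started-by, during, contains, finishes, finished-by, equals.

overlapped-by

U = [12:45, 16:25]; Q = [11:55, 15:25].
Compare endpoints: U.start > Q.start, U.start < Q.end, U.end > Q.start, U.end > Q.end.
That pattern is 'overlapped-by'.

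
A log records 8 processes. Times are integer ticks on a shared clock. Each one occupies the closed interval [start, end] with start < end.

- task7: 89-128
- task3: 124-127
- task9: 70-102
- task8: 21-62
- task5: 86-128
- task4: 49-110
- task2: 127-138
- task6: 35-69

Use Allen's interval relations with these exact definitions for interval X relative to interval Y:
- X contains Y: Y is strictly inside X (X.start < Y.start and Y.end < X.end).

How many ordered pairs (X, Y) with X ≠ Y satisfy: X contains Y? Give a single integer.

Checking all 56 ordered pairs for relation 'contains'; matching pairs in alphabetical order:
(task4, task9): task4 contains task9 ✓
(task5, task3): task5 contains task3 ✓
(task7, task3): task7 contains task3 ✓
Count: 3.

3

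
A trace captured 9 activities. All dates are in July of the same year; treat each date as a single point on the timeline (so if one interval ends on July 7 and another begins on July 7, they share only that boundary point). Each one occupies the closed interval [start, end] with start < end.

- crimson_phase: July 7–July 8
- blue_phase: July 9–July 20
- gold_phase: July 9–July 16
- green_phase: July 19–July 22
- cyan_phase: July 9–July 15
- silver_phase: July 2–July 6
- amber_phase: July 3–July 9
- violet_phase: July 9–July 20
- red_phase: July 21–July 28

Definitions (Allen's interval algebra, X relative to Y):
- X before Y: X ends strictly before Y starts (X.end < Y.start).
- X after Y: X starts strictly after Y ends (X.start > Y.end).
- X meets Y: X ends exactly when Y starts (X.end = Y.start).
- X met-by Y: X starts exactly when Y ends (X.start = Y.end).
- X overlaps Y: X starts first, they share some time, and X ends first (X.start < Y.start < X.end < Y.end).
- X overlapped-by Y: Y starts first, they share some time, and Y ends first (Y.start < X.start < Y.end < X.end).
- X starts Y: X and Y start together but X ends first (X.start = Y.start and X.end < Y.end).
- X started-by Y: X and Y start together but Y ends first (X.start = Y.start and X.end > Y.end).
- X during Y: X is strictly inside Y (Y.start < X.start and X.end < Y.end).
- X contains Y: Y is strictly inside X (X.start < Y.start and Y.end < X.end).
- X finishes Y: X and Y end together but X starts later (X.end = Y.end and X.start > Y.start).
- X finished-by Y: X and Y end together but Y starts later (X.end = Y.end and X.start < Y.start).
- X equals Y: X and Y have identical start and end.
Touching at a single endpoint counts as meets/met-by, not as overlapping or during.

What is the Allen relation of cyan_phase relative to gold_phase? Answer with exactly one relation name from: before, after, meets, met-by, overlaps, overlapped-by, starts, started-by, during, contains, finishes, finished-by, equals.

cyan_phase = [July 9, July 15]; gold_phase = [July 9, July 16].
Compare endpoints: cyan_phase.start = gold_phase.start, cyan_phase.start < gold_phase.end, cyan_phase.end > gold_phase.start, cyan_phase.end < gold_phase.end.
That pattern is 'starts'.

starts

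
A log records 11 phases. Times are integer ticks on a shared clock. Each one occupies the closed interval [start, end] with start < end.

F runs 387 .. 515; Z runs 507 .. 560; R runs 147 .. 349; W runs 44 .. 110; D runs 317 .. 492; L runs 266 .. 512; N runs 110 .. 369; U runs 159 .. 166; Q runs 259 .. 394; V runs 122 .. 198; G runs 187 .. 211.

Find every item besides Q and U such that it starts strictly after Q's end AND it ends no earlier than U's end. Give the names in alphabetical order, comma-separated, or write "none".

Conditions: its start is strictly after Q's end (X.start > 394) AND its end is no earlier than U's end (X.end >= 166).
D: start 317 > 394? ✗; end 492 >= 166? ✓ → no.
F: start 387 > 394? ✗; end 515 >= 166? ✓ → no.
G: start 187 > 394? ✗; end 211 >= 166? ✓ → no.
L: start 266 > 394? ✗; end 512 >= 166? ✓ → no.
N: start 110 > 394? ✗; end 369 >= 166? ✓ → no.
R: start 147 > 394? ✗; end 349 >= 166? ✓ → no.
V: start 122 > 394? ✗; end 198 >= 166? ✓ → no.
W: start 44 > 394? ✗; end 110 >= 166? ✗ → no.
Z: start 507 > 394? ✓; end 560 >= 166? ✓ → yes.
Result: Z.

Z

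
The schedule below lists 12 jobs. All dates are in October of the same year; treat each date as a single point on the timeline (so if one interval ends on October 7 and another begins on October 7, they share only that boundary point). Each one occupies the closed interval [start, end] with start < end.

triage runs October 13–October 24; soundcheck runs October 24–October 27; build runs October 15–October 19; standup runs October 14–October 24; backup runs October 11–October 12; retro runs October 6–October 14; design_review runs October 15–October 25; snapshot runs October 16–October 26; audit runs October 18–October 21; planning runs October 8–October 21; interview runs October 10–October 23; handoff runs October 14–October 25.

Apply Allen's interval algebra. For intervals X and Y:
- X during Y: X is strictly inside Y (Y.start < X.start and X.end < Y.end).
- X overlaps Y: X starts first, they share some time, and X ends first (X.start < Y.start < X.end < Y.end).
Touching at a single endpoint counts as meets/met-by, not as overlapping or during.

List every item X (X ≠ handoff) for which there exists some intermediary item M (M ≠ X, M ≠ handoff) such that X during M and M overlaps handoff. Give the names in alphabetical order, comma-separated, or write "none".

audit, backup, build

Target handoff = [October 14, October 25].
Intermediaries M with M overlaps handoff: interview, planning, triage.
Via interview — items with X during interview: audit, backup, build.
Via planning — items with X during planning: backup, build.
Via triage — items with X during triage: audit, build.
Union: audit, backup, build.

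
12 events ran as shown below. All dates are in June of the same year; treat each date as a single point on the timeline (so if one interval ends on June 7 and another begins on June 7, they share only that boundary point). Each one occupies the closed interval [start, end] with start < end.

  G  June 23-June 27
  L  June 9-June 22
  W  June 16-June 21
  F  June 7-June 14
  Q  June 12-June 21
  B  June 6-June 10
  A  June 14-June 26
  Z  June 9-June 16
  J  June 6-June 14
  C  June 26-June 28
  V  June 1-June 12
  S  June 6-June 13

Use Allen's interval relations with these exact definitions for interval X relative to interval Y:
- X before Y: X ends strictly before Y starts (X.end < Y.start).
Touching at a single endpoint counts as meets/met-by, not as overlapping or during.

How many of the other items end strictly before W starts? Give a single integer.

5

Target W = [June 16, June 21].
A [June 14, June 26] → contains → no.
B [June 6, June 10] → before → counts.
C [June 26, June 28] → after → no.
F [June 7, June 14] → before → counts.
G [June 23, June 27] → after → no.
J [June 6, June 14] → before → counts.
L [June 9, June 22] → contains → no.
Q [June 12, June 21] → finished-by → no.
S [June 6, June 13] → before → counts.
V [June 1, June 12] → before → counts.
Z [June 9, June 16] → meets → no.
Total: 5.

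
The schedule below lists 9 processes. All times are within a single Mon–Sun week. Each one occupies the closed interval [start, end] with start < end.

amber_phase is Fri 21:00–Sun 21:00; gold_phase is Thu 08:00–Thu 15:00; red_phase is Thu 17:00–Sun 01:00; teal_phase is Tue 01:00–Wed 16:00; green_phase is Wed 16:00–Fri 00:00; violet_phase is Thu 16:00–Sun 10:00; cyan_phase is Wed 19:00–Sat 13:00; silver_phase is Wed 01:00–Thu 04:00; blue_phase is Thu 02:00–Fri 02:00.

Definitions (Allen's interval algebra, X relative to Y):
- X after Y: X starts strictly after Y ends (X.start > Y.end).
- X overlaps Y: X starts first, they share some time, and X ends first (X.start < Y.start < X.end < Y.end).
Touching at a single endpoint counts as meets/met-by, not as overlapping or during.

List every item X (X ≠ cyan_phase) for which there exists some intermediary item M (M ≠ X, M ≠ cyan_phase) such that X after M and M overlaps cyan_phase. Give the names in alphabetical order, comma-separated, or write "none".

amber_phase, gold_phase, red_phase, violet_phase

Target cyan_phase = [Wed 19:00, Sat 13:00].
Intermediaries M with M overlaps cyan_phase: green_phase, silver_phase.
Via green_phase — items with X after green_phase: amber_phase.
Via silver_phase — items with X after silver_phase: amber_phase, gold_phase, red_phase, violet_phase.
Union: amber_phase, gold_phase, red_phase, violet_phase.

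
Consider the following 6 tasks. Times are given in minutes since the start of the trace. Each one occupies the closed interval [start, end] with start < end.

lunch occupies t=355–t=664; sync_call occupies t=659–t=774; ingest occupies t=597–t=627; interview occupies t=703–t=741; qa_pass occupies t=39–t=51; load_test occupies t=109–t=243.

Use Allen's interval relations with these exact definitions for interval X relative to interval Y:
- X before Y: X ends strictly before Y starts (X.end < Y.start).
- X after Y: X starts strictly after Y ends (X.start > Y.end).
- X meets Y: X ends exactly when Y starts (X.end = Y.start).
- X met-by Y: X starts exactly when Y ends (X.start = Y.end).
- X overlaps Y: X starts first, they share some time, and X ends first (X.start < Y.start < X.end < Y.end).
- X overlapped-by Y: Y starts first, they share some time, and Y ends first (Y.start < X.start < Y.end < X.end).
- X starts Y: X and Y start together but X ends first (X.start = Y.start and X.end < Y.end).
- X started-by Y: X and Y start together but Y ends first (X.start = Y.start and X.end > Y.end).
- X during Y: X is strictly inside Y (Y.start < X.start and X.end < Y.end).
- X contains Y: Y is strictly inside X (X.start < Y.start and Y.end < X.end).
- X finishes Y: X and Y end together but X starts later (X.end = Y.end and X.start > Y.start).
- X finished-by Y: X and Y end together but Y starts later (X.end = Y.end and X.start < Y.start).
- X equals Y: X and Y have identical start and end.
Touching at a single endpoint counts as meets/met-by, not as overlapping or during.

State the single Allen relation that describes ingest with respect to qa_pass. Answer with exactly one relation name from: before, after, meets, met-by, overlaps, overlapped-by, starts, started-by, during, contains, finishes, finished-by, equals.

after

ingest = [t=597, t=627]; qa_pass = [t=39, t=51].
Compare endpoints: ingest.start > qa_pass.start, ingest.start > qa_pass.end, ingest.end > qa_pass.start, ingest.end > qa_pass.end.
That pattern is 'after'.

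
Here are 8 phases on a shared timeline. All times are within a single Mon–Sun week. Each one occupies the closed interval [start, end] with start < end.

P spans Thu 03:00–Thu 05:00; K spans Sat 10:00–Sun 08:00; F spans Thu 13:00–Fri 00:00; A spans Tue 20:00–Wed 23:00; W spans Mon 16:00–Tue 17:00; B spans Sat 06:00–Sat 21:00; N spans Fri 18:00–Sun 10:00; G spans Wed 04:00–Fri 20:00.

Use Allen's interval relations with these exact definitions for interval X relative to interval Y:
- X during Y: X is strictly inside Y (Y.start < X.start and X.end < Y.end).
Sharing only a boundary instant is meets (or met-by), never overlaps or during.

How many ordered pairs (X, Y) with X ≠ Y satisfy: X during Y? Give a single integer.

Checking all 56 ordered pairs for relation 'during'; matching pairs in alphabetical order:
(B, N): B during N ✓
(F, G): F during G ✓
(K, N): K during N ✓
(P, G): P during G ✓
Count: 4.

4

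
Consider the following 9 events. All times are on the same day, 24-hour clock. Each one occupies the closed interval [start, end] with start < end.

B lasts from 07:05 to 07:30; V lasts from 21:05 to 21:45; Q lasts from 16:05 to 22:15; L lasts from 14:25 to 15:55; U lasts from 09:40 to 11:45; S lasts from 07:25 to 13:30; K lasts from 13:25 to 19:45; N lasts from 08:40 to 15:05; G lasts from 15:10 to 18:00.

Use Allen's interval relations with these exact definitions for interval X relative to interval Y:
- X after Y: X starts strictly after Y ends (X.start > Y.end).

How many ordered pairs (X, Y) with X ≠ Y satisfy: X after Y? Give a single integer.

23

Checking all 72 ordered pairs for relation 'after'; matching pairs in alphabetical order:
(G, B): G after B ✓
(G, N): G after N ✓
(G, S): G after S ✓
(G, U): G after U ✓
(K, B): K after B ✓
(K, U): K after U ✓
(L, B): L after B ✓
(L, S): L after S ✓
(L, U): L after U ✓
(N, B): N after B ✓
(Q, B): Q after B ✓
(Q, L): Q after L ✓
(Q, N): Q after N ✓
(Q, S): Q after S ✓
(Q, U): Q after U ✓
(U, B): U after B ✓
(V, B): V after B ✓
(V, G): V after G ✓
(V, K): V after K ✓
(V, L): V after L ✓
(V, N): V after N ✓
(V, S): V after S ✓
(V, U): V after U ✓
Count: 23.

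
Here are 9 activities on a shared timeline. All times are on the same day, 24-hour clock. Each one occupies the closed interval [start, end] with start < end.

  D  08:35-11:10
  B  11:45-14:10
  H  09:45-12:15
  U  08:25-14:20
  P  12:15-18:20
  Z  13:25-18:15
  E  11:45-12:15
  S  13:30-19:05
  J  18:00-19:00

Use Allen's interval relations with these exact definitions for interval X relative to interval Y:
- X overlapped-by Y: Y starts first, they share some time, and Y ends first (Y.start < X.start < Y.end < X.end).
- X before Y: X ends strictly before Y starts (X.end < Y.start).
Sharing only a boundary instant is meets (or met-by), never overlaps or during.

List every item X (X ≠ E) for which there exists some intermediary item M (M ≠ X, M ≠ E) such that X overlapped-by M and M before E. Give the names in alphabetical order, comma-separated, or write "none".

H

Target E = [11:45, 12:15].
Intermediaries M with M before E: D.
Via D — items with X overlapped-by D: H.
Union: H.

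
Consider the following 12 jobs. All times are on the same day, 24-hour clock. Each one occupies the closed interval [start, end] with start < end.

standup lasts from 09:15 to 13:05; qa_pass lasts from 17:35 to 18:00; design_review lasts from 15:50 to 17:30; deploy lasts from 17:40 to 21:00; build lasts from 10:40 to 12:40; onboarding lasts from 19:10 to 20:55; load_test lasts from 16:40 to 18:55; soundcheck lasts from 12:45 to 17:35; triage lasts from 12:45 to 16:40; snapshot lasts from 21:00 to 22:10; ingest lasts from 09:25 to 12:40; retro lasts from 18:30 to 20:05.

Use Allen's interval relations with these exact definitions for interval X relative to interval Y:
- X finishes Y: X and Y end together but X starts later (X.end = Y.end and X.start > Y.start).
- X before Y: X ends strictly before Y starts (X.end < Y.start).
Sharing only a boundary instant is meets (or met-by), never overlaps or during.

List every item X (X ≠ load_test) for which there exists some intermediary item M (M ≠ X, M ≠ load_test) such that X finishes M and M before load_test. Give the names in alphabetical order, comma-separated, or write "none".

build

Target load_test = [16:40, 18:55].
Intermediaries M with M before load_test: build, ingest, standup.
Via build — items with X finishes build: none.
Via ingest — items with X finishes ingest: build.
Via standup — items with X finishes standup: none.
Union: build.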